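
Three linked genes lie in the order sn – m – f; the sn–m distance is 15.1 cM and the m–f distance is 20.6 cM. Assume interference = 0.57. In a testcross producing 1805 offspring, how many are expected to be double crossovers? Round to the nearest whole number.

24

Map distances give recombination frequencies of 0.151 and 0.206 for the two intervals.
With interference 0.57 (so coincidence = 0.43), expected double-crossover frequency = 0.151 × 0.206 × 0.43 = 0.01338.
Expected number = 0.01338 × 1805 = 24.14 ≈ 24.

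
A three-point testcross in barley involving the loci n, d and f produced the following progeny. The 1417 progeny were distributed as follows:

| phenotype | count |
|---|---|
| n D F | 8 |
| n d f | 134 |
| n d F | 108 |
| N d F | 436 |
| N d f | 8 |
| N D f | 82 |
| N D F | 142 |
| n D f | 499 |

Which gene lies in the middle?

The two most frequent reciprocal classes, N d F and n D f, are the parental types, so the F1 was N d F / n D f.
The two rarest classes, N d f and n D F, are the double crossovers. Comparing them with the parentals, only the f allele has switched, so f is the middle locus and the order is d – f – n.

f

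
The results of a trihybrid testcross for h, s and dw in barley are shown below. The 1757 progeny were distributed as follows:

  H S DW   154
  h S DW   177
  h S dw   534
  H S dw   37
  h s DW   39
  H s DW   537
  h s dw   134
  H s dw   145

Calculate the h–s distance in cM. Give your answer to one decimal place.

20.7 cM

The two most frequent reciprocal classes, h S dw and H s DW, are the parental types, so the F1 was h S dw / H s DW.
The two rarest classes, H S dw and h s DW, are the double crossovers. Comparing them with the parentals, only the h allele has switched, so h is the middle locus and the order is dw – h – s.
Crossovers in the h–s interval produce the single-crossover classes h s dw and H S DW (134 + 154 = 288) plus the double crossovers (76).
RF(h–s) = (288 + 76) / 1757 = 364/1757 = 0.2072 → 20.7 cM.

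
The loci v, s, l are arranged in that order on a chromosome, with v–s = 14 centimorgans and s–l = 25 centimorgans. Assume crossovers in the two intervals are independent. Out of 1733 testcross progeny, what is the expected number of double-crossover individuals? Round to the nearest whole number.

61

Map distances give recombination frequencies of 0.140 and 0.250 for the two intervals.
With no interference, expected double-crossover frequency = 0.140 × 0.250 = 0.03500.
Expected number = 0.03500 × 1733 = 60.66 ≈ 61.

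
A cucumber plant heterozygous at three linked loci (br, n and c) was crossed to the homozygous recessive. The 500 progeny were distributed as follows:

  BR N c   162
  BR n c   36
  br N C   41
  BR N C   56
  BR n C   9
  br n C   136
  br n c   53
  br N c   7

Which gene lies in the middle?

The two most frequent reciprocal classes, br n C and BR N c, are the parental types, so the F1 was br n C / BR N c.
The two rarest classes, BR n C and br N c, are the double crossovers. Comparing them with the parentals, only the br allele has switched, so br is the middle locus and the order is c – br – n.

br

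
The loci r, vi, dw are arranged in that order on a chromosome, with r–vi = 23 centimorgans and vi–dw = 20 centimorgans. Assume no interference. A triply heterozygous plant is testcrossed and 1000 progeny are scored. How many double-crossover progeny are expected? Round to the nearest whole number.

Map distances give recombination frequencies of 0.230 and 0.200 for the two intervals.
With no interference, expected double-crossover frequency = 0.230 × 0.200 = 0.04600.
Expected number = 0.04600 × 1000 = 46.00 ≈ 46.

46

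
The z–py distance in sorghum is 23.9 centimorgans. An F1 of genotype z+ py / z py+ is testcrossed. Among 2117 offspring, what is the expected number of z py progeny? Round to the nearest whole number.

A map distance of 23.9 centimorgans corresponds to a recombination frequency of 0.239.
The F1 is z+ py / z py+, so z py is a recombinant gamete class with expected frequency r/2 = 0.239/2 = 0.1195.
Expected number = 0.1195 × 2117 = 252.98 ≈ 253.

253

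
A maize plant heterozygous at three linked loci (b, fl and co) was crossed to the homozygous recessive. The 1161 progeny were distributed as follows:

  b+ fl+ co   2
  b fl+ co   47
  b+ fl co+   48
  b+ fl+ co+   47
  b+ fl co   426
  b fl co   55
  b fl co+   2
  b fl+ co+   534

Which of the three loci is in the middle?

The two most frequent reciprocal classes, b+ fl co and b fl+ co+, are the parental types, so the F1 was b+ fl co / b fl+ co+.
The two rarest classes, b+ fl+ co and b fl co+, are the double crossovers. Comparing them with the parentals, only the fl allele has switched, so fl is the middle locus and the order is co – fl – b.

fl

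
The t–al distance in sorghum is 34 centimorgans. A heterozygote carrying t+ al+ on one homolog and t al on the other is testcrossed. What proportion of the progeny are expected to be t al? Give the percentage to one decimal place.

33.0%

A map distance of 34 centimorgans corresponds to a recombination frequency of 0.340.
The F1 is t+ al+ / t al, so t al is a parental gamete class with expected frequency (1 − r)/2 = 0.660/2 = 0.3300.
That is 0.3300 = 33.0% of the progeny.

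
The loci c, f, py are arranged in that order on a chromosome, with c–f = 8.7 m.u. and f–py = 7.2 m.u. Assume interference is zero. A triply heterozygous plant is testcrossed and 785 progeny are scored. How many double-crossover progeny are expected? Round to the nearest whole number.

5

Map distances give recombination frequencies of 0.087 and 0.072 for the two intervals.
With no interference, expected double-crossover frequency = 0.087 × 0.072 = 0.00626.
Expected number = 0.00626 × 785 = 4.92 ≈ 5.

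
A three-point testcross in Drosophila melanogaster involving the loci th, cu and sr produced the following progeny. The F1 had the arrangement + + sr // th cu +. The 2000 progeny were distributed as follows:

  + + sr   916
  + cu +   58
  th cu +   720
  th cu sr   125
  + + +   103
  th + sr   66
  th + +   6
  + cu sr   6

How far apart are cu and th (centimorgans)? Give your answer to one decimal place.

6.8 centimorgans

The two rarest classes, + cu sr and th + +, are the double crossovers. Comparing them with the parentals, only the cu allele has switched, so cu is the middle locus and the order is th – cu – sr.
Crossovers in the th–cu interval produce the single-crossover classes th + sr and + cu + (66 + 58 = 124) plus the double crossovers (12).
RF(th–cu) = (124 + 12) / 2000 = 136/2000 = 0.0680 → 6.8 centimorgans.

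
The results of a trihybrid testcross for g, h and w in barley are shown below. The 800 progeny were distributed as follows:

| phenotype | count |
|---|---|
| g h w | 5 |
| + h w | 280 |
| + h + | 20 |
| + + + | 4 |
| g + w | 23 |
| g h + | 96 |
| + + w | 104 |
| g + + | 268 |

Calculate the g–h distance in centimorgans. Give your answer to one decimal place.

The two most frequent reciprocal classes, g + + and + h w, are the parental types, so the F1 was g + + / + h w.
The two rarest classes, + + + and g h w, are the double crossovers. Comparing them with the parentals, only the g allele has switched, so g is the middle locus and the order is w – g – h.
Crossovers in the g–h interval produce the single-crossover classes g h + and + + w (96 + 104 = 200) plus the double crossovers (9).
RF(g–h) = (200 + 9) / 800 = 209/800 = 0.2612 → 26.1 centimorgans.

26.1 centimorgans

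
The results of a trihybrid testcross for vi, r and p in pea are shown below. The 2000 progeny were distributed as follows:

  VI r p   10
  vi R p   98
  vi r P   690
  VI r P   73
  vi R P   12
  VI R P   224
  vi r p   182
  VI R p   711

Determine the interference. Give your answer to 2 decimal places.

0.47

The two most frequent reciprocal classes, vi r P and VI R p, are the parental types, so the F1 was vi r P / VI R p.
The two rarest classes, vi R P and VI r p, are the double crossovers. Comparing them with the parentals, only the r allele has switched, so r is the middle locus and the order is p – r – vi.
p–r: (406 + 22)/2000 = 0.2140; r–vi: (171 + 22)/2000 = 0.0965.
Expected DCO frequency = 0.2140 × 0.0965 ≈ 0.02065; observed = 22/2000 ≈ 0.01100.
Coefficient of coincidence = 0.01100/0.02065 ≈ 0.53; interference = 1 − 0.53 = 0.47.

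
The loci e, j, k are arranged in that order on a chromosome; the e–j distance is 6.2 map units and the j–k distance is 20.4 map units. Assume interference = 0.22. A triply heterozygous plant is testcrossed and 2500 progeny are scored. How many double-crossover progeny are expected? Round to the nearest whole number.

25

Map distances give recombination frequencies of 0.062 and 0.204 for the two intervals.
With interference 0.22 (so coincidence = 0.78), expected double-crossover frequency = 0.062 × 0.204 × 0.78 = 0.00987.
Expected number = 0.00987 × 2500 = 24.66 ≈ 25.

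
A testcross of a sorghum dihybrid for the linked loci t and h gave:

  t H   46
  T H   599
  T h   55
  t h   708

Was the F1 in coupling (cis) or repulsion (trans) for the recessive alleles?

cis

The two most frequent classes are T H (599) and t h (708); these are the parental (non-recombinant) types.
So the F1 carried T H on one chromosome and t h on the other — the recessive alleles are on the same chromosome (cis / coupling).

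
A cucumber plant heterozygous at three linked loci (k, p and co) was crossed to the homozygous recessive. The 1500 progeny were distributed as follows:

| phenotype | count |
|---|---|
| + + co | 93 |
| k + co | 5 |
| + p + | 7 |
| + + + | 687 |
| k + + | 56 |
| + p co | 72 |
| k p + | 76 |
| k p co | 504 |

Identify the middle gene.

The two most frequent reciprocal classes, k p co and + + +, are the parental types, so the F1 was k p co / + + +.
The two rarest classes, k + co and + p +, are the double crossovers. Comparing them with the parentals, only the p allele has switched, so p is the middle locus and the order is k – p – co.

p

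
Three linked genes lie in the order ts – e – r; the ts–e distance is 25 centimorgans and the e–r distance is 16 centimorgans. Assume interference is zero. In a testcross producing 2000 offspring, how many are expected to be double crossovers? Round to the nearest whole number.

80

Map distances give recombination frequencies of 0.250 and 0.160 for the two intervals.
With no interference, expected double-crossover frequency = 0.250 × 0.160 = 0.04000.
Expected number = 0.04000 × 2000 = 80.00 ≈ 80.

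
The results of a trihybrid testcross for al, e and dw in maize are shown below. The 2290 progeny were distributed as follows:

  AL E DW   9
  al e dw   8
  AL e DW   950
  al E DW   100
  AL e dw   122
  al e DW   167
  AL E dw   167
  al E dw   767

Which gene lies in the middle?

e

The two most frequent reciprocal classes, AL e DW and al E dw, are the parental types, so the F1 was AL e DW / al E dw.
The two rarest classes, AL E DW and al e dw, are the double crossovers. Comparing them with the parentals, only the e allele has switched, so e is the middle locus and the order is al – e – dw.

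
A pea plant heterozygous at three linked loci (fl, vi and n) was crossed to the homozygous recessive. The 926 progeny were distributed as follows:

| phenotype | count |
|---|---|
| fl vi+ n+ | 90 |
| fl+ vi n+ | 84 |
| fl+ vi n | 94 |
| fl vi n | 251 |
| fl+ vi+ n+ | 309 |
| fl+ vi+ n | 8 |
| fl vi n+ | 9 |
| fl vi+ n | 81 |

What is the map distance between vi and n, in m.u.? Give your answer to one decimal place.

19.7 m.u.

The two most frequent reciprocal classes, fl vi n and fl+ vi+ n+, are the parental types, so the F1 was fl vi n / fl+ vi+ n+.
The two rarest classes, fl vi n+ and fl+ vi+ n, are the double crossovers. Comparing them with the parentals, only the n allele has switched, so n is the middle locus and the order is fl – n – vi.
Crossovers in the n–vi interval produce the single-crossover classes fl vi+ n and fl+ vi n+ (81 + 84 = 165) plus the double crossovers (17).
RF(n–vi) = (165 + 17) / 926 = 182/926 = 0.1965 → 19.7 m.u.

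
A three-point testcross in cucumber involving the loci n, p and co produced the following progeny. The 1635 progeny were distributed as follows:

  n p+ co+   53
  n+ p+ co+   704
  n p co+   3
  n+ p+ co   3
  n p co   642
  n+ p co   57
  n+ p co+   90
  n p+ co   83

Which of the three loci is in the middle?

The two most frequent reciprocal classes, n p co and n+ p+ co+, are the parental types, so the F1 was n p co / n+ p+ co+.
The two rarest classes, n p co+ and n+ p+ co, are the double crossovers. Comparing them with the parentals, only the co allele has switched, so co is the middle locus and the order is p – co – n.

co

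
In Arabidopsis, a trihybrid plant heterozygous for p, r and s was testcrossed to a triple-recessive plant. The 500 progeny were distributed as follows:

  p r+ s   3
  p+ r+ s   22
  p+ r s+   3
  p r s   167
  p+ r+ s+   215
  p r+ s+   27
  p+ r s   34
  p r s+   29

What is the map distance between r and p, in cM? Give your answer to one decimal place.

13.4 cM

The two most frequent reciprocal classes, p r s and p+ r+ s+, are the parental types, so the F1 was p r s / p+ r+ s+.
The two rarest classes, p r+ s and p+ r s+, are the double crossovers. Comparing them with the parentals, only the r allele has switched, so r is the middle locus and the order is s – r – p.
Crossovers in the r–p interval produce the single-crossover classes p+ r s and p r+ s+ (34 + 27 = 61) plus the double crossovers (6).
RF(r–p) = (61 + 6) / 500 = 67/500 = 0.1340 → 13.4 cM.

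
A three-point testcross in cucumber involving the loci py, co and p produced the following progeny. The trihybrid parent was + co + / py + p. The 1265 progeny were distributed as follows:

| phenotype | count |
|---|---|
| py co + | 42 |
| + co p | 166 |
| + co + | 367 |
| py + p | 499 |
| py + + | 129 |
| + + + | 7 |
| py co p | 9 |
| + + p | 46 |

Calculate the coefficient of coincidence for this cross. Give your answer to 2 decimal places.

The two rarest classes, + + + and py co p, are the double crossovers. Comparing them with the parentals, only the co allele has switched, so co is the middle locus and the order is py – co – p.
py–co: (88 + 16)/1265 = 0.0822; co–p: (295 + 16)/1265 = 0.2458.
Expected DCO frequency = 0.0822 × 0.2458 ≈ 0.02020; observed = 16/1265 ≈ 0.01265.
Coefficient of coincidence = 0.01265/0.02020 ≈ 0.63.

0.63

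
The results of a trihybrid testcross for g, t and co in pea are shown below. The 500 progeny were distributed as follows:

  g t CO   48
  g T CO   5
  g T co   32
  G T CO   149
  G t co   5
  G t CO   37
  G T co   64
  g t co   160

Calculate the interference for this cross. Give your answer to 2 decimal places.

The two most frequent reciprocal classes, G T CO and g t co, are the parental types, so the F1 was G T CO / g t co.
The two rarest classes, g T CO and G t co, are the double crossovers. Comparing them with the parentals, only the g allele has switched, so g is the middle locus and the order is t – g – co.
t–g: (69 + 10)/500 = 0.1580; g–co: (112 + 10)/500 = 0.2440.
Expected DCO frequency = 0.1580 × 0.2440 ≈ 0.03855; observed = 10/500 ≈ 0.02000.
Coefficient of coincidence = 0.02000/0.03855 ≈ 0.52; interference = 1 − 0.52 = 0.48.

0.48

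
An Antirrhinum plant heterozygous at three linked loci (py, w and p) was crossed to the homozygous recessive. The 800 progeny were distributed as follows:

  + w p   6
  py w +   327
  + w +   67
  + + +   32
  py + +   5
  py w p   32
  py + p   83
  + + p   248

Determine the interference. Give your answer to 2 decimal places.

0.27

The two most frequent reciprocal classes, py w + and + + p, are the parental types, so the F1 was py w + / + + p.
The two rarest classes, py + + and + w p, are the double crossovers. Comparing them with the parentals, only the w allele has switched, so w is the middle locus and the order is py – w – p.
py–w: (150 + 11)/800 = 0.2013; w–p: (64 + 11)/800 = 0.0938.
Expected DCO frequency = 0.2013 × 0.0938 ≈ 0.01888; observed = 11/800 ≈ 0.01375.
Coefficient of coincidence = 0.01375/0.01888 ≈ 0.73; interference = 1 − 0.73 = 0.27.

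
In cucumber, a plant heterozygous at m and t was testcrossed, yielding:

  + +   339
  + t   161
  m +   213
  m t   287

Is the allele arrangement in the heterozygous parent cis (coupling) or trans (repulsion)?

The two most frequent classes are + + (339) and m t (287); these are the parental (non-recombinant) types.
So the F1 carried + + on one chromosome and m t on the other — the recessive alleles are on the same chromosome (cis / coupling).

cis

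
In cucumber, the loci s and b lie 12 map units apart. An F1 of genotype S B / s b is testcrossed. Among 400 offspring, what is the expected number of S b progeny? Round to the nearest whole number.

24

A map distance of 12 map units corresponds to a recombination frequency of 0.120.
The F1 is S B / s b, so S b is a recombinant gamete class with expected frequency r/2 = 0.120/2 = 0.0600.
Expected number = 0.0600 × 400 = 24.00 ≈ 24.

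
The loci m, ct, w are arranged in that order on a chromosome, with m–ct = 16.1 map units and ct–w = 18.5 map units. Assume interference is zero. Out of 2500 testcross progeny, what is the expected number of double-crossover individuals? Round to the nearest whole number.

74

Map distances give recombination frequencies of 0.161 and 0.185 for the two intervals.
With no interference, expected double-crossover frequency = 0.161 × 0.185 = 0.02978.
Expected number = 0.02978 × 2500 = 74.46 ≈ 74.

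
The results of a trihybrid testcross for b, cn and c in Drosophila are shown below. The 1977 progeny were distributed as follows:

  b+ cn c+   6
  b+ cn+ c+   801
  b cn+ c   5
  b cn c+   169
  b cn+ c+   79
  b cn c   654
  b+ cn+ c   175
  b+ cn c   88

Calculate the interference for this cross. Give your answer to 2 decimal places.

0.66

The two most frequent reciprocal classes, b cn c and b+ cn+ c+, are the parental types, so the F1 was b cn c / b+ cn+ c+.
The two rarest classes, b cn+ c and b+ cn c+, are the double crossovers. Comparing them with the parentals, only the cn allele has switched, so cn is the middle locus and the order is c – cn – b.
c–cn: (344 + 11)/1977 = 0.1796; cn–b: (167 + 11)/1977 = 0.0900.
Expected DCO frequency = 0.1796 × 0.0900 ≈ 0.01616; observed = 11/1977 ≈ 0.00556.
Coefficient of coincidence = 0.00556/0.01616 ≈ 0.34; interference = 1 − 0.34 = 0.66.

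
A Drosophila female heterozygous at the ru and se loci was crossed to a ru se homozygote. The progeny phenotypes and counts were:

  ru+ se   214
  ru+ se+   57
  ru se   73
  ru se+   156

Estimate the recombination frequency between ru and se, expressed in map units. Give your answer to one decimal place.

The two most frequent classes, ru+ se (214) and ru se+ (156), are the parental types, so the F1 was ru+ se / ru se+.
The recombinant classes are ru+ se+ and ru se: 57 + 73 = 130.
Recombination frequency = 130/500 = 0.2600 ≈ 26.0%, i.e. 26.0 map units.

26.0 map units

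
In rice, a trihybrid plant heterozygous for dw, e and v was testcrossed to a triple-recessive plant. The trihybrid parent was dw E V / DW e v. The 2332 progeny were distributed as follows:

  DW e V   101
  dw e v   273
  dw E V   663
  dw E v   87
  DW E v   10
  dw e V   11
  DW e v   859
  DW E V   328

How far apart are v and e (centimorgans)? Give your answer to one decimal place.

9.0 centimorgans

The two rarest classes, dw e V and DW E v, are the double crossovers. Comparing them with the parentals, only the e allele has switched, so e is the middle locus and the order is dw – e – v.
Crossovers in the e–v interval produce the single-crossover classes dw E v and DW e V (87 + 101 = 188) plus the double crossovers (21).
RF(e–v) = (188 + 21) / 2332 = 209/2332 = 0.0896 → 9.0 centimorgans.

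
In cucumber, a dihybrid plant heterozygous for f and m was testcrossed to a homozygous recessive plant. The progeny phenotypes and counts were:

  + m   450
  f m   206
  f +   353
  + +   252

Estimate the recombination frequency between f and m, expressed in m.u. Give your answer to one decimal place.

The two most frequent classes, + m (450) and f + (353), are the parental types, so the F1 was + m / f +.
The recombinant classes are + + and f m: 252 + 206 = 458.
Recombination frequency = 458/1261 = 0.3632 ≈ 36.3%, i.e. 36.3 m.u.

36.3 m.u.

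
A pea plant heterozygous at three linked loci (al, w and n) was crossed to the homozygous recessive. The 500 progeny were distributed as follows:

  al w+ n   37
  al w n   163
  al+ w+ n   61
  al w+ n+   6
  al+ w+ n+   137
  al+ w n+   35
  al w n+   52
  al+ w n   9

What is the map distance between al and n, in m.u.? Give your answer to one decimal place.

25.6 m.u.

The two most frequent reciprocal classes, al+ w+ n+ and al w n, are the parental types, so the F1 was al+ w+ n+ / al w n.
The two rarest classes, al w+ n+ and al+ w n, are the double crossovers. Comparing them with the parentals, only the al allele has switched, so al is the middle locus and the order is w – al – n.
Crossovers in the al–n interval produce the single-crossover classes al+ w+ n and al w n+ (61 + 52 = 113) plus the double crossovers (15).
RF(al–n) = (113 + 15) / 500 = 128/500 = 0.2560 → 25.6 m.u.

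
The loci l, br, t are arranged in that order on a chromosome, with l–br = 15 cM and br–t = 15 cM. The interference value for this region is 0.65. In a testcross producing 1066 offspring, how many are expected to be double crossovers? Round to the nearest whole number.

Map distances give recombination frequencies of 0.150 and 0.150 for the two intervals.
With interference 0.65 (so coincidence = 0.35), expected double-crossover frequency = 0.150 × 0.150 × 0.35 = 0.00788.
Expected number = 0.00788 × 1066 = 8.39 ≈ 8.

8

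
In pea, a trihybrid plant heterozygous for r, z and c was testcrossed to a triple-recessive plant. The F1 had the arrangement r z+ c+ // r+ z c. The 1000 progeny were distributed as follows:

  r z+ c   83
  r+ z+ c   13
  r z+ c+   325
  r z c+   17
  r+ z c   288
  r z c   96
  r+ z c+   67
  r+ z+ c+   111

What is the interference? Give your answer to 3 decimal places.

The two rarest classes, r z c+ and r+ z+ c, are the double crossovers. Comparing them with the parentals, only the z allele has switched, so z is the middle locus and the order is r – z – c.
r–z: (207 + 30)/1000 = 0.2370; z–c: (150 + 30)/1000 = 0.1800.
Expected DCO frequency = 0.2370 × 0.1800 ≈ 0.04266; observed = 30/1000 ≈ 0.03000.
Coefficient of coincidence = 0.03000/0.04266 ≈ 0.703; interference = 1 − 0.703 = 0.297.

0.297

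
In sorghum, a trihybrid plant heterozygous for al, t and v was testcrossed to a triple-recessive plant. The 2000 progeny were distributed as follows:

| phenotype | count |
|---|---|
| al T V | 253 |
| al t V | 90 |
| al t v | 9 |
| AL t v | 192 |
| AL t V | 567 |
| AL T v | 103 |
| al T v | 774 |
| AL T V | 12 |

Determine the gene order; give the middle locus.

t

The two most frequent reciprocal classes, al T v and AL t V, are the parental types, so the F1 was al T v / AL t V.
The two rarest classes, al t v and AL T V, are the double crossovers. Comparing them with the parentals, only the t allele has switched, so t is the middle locus and the order is v – t – al.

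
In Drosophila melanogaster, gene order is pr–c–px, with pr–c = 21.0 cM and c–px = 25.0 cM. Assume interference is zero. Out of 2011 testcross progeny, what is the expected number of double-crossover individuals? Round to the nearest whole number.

Map distances give recombination frequencies of 0.210 and 0.250 for the two intervals.
With no interference, expected double-crossover frequency = 0.210 × 0.250 = 0.05250.
Expected number = 0.05250 × 2011 = 105.58 ≈ 106.

106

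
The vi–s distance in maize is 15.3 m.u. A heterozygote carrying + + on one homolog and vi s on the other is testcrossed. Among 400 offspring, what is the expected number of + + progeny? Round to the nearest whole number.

A map distance of 15.3 m.u. corresponds to a recombination frequency of 0.153.
The F1 is + + / vi s, so + + is a parental gamete class with expected frequency (1 − r)/2 = 0.847/2 = 0.4235.
Expected number = 0.4235 × 400 = 169.40 ≈ 169.

169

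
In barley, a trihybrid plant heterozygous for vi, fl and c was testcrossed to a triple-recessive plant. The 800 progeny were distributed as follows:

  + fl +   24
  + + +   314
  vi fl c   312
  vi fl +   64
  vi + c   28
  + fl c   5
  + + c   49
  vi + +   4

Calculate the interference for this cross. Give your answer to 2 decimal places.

0.03

The two most frequent reciprocal classes, + + + and vi fl c, are the parental types, so the F1 was + + + / vi fl c.
The two rarest classes, vi + + and + fl c, are the double crossovers. Comparing them with the parentals, only the vi allele has switched, so vi is the middle locus and the order is c – vi – fl.
c–vi: (113 + 9)/800 = 0.1525; vi–fl: (52 + 9)/800 = 0.0762.
Expected DCO frequency = 0.1525 × 0.0762 ≈ 0.01162; observed = 9/800 ≈ 0.01125.
Coefficient of coincidence = 0.01125/0.01162 ≈ 0.97; interference = 1 − 0.97 = 0.03.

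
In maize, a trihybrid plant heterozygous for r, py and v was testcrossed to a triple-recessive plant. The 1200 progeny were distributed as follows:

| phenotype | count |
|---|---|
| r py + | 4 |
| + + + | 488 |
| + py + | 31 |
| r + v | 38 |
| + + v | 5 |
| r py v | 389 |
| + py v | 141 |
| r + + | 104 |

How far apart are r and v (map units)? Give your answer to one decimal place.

21.2 map units

The two most frequent reciprocal classes, r py v and + + +, are the parental types, so the F1 was r py v / + + +.
The two rarest classes, r py + and + + v, are the double crossovers. Comparing them with the parentals, only the v allele has switched, so v is the middle locus and the order is py – v – r.
Crossovers in the v–r interval produce the single-crossover classes + py v and r + + (141 + 104 = 245) plus the double crossovers (9).
RF(v–r) = (245 + 9) / 1200 = 254/1200 = 0.2117 → 21.2 map units.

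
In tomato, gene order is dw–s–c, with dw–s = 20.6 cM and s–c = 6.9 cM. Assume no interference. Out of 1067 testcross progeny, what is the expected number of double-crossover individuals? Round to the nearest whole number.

15

Map distances give recombination frequencies of 0.206 and 0.069 for the two intervals.
With no interference, expected double-crossover frequency = 0.206 × 0.069 = 0.01421.
Expected number = 0.01421 × 1067 = 15.17 ≈ 15.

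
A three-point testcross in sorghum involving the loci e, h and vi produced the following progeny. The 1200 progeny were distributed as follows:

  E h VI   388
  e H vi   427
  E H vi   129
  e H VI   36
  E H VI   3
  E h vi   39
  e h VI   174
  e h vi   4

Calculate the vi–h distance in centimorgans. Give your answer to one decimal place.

The two most frequent reciprocal classes, e H vi and E h VI, are the parental types, so the F1 was e H vi / E h VI.
The two rarest classes, e h vi and E H VI, are the double crossovers. Comparing them with the parentals, only the h allele has switched, so h is the middle locus and the order is vi – h – e.
Crossovers in the vi–h interval produce the single-crossover classes e H VI and E h vi (36 + 39 = 75) plus the double crossovers (7).
RF(vi–h) = (75 + 7) / 1200 = 82/1200 = 0.0683 → 6.8 centimorgans.

6.8 centimorgans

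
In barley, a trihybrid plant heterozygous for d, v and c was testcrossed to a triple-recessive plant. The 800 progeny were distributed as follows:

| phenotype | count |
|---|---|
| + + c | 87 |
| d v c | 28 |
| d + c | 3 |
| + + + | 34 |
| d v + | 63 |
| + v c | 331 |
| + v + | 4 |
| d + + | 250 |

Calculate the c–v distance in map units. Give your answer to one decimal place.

The two most frequent reciprocal classes, d + + and + v c, are the parental types, so the F1 was d + + / + v c.
The two rarest classes, d + c and + v +, are the double crossovers. Comparing them with the parentals, only the c allele has switched, so c is the middle locus and the order is d – c – v.
Crossovers in the c–v interval produce the single-crossover classes d v + and + + c (63 + 87 = 150) plus the double crossovers (7).
RF(c–v) = (150 + 7) / 800 = 157/800 = 0.1963 → 19.6 map units.

19.6 map units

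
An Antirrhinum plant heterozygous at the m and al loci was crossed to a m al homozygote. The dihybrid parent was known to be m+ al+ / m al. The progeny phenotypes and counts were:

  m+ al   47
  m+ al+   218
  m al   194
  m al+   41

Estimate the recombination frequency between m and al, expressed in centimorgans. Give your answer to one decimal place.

The recombinant classes are m+ al and m al+: 47 + 41 = 88.
Recombination frequency = 88/500 = 0.1760 ≈ 17.6%, i.e. 17.6 centimorgans.

17.6 centimorgans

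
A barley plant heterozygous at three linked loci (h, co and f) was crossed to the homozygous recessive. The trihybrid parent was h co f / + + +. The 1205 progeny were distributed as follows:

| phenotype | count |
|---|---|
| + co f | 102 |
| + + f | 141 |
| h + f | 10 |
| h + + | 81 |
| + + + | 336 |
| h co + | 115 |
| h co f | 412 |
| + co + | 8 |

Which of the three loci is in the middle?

The two rarest classes, h + f and + co +, are the double crossovers. Comparing them with the parentals, only the co allele has switched, so co is the middle locus and the order is f – co – h.

co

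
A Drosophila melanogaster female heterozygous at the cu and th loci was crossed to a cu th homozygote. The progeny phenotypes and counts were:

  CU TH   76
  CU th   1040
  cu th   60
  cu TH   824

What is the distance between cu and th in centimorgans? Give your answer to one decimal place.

The two most frequent classes, CU th (1040) and cu TH (824), are the parental types, so the F1 was CU th / cu TH.
The recombinant classes are CU TH and cu th: 76 + 60 = 136.
Recombination frequency = 136/2000 = 0.0680 ≈ 6.8%, i.e. 6.8 centimorgans.

6.8 centimorgans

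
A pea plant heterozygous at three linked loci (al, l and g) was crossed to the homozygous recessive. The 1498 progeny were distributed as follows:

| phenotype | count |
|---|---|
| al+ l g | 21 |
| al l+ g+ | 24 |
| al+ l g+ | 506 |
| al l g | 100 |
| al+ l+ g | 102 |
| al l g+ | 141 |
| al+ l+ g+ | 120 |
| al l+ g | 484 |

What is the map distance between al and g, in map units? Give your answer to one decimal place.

19.2 map units

The two most frequent reciprocal classes, al+ l g+ and al l+ g, are the parental types, so the F1 was al+ l g+ / al l+ g.
The two rarest classes, al+ l g and al l+ g+, are the double crossovers. Comparing them with the parentals, only the g allele has switched, so g is the middle locus and the order is al – g – l.
Crossovers in the al–g interval produce the single-crossover classes al l g+ and al+ l+ g (141 + 102 = 243) plus the double crossovers (45).
RF(al–g) = (243 + 45) / 1498 = 288/1498 = 0.1923 → 19.2 map units.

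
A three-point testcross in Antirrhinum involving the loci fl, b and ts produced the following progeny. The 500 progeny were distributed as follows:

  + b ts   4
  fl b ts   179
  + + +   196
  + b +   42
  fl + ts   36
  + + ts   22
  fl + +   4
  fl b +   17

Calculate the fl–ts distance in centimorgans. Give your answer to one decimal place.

The two most frequent reciprocal classes, fl b ts and + + +, are the parental types, so the F1 was fl b ts / + + +.
The two rarest classes, + b ts and fl + +, are the double crossovers. Comparing them with the parentals, only the fl allele has switched, so fl is the middle locus and the order is b – fl – ts.
Crossovers in the fl–ts interval produce the single-crossover classes fl b + and + + ts (17 + 22 = 39) plus the double crossovers (8).
RF(fl–ts) = (39 + 8) / 500 = 47/500 = 0.0940 → 9.4 centimorgans.

9.4 centimorgans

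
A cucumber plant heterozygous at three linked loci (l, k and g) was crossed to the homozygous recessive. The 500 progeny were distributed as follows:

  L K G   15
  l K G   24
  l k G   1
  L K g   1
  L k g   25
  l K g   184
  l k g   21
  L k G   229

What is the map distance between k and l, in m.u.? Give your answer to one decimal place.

The two most frequent reciprocal classes, L k G and l K g, are the parental types, so the F1 was L k G / l K g.
The two rarest classes, l k G and L K g, are the double crossovers. Comparing them with the parentals, only the l allele has switched, so l is the middle locus and the order is k – l – g.
Crossovers in the k–l interval produce the single-crossover classes L K G and l k g (15 + 21 = 36) plus the double crossovers (2).
RF(k–l) = (36 + 2) / 500 = 38/500 = 0.0760 → 7.6 m.u.

7.6 m.u.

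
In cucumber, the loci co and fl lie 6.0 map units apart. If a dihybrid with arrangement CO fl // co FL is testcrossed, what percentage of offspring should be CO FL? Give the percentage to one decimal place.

3.0%

A map distance of 6.0 map units corresponds to a recombination frequency of 0.060.
The F1 is CO fl / co FL, so CO FL is a recombinant gamete class with expected frequency r/2 = 0.060/2 = 0.0300.
That is 0.0300 = 3.0% of the progeny.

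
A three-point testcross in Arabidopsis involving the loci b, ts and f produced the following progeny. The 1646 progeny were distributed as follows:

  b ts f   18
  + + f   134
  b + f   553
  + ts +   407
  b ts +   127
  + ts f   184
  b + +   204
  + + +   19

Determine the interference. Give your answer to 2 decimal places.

The two most frequent reciprocal classes, b + f and + ts +, are the parental types, so the F1 was b + f / + ts +.
The two rarest classes, b ts f and + + +, are the double crossovers. Comparing them with the parentals, only the ts allele has switched, so ts is the middle locus and the order is f – ts – b.
f–ts: (388 + 37)/1646 = 0.2582; ts–b: (261 + 37)/1646 = 0.1810.
Expected DCO frequency = 0.2582 × 0.1810 ≈ 0.04673; observed = 37/1646 ≈ 0.02248.
Coefficient of coincidence = 0.02248/0.04673 ≈ 0.48; interference = 1 − 0.48 = 0.52.

0.52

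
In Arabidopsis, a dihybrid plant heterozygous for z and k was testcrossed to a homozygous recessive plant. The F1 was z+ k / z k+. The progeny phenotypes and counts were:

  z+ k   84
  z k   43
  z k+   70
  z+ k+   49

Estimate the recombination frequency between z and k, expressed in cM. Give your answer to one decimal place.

The recombinant classes are z+ k+ and z k: 49 + 43 = 92.
Recombination frequency = 92/246 = 0.3740 ≈ 37.4%, i.e. 37.4 cM.

37.4 cM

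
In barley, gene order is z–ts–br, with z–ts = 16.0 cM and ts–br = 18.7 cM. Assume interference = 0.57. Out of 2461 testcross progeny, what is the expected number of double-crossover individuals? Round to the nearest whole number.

Map distances give recombination frequencies of 0.160 and 0.187 for the two intervals.
With interference 0.57 (so coincidence = 0.43), expected double-crossover frequency = 0.160 × 0.187 × 0.43 = 0.01287.
Expected number = 0.01287 × 2461 = 31.66 ≈ 32.

32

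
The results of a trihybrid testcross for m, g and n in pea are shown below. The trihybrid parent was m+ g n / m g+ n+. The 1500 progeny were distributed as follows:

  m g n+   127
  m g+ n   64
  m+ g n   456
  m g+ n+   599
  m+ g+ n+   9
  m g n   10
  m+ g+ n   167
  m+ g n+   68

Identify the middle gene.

The two rarest classes, m g n and m+ g+ n+, are the double crossovers. Comparing them with the parentals, only the m allele has switched, so m is the middle locus and the order is g – m – n.

m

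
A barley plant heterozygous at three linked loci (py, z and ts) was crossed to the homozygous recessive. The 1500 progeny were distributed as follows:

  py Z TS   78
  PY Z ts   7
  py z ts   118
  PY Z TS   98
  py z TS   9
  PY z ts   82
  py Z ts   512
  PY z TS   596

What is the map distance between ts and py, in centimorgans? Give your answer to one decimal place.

11.7 centimorgans

The two most frequent reciprocal classes, PY z TS and py Z ts, are the parental types, so the F1 was PY z TS / py Z ts.
The two rarest classes, py z TS and PY Z ts, are the double crossovers. Comparing them with the parentals, only the py allele has switched, so py is the middle locus and the order is ts – py – z.
Crossovers in the ts–py interval produce the single-crossover classes PY z ts and py Z TS (82 + 78 = 160) plus the double crossovers (16).
RF(ts–py) = (160 + 16) / 1500 = 176/1500 = 0.1173 → 11.7 centimorgans.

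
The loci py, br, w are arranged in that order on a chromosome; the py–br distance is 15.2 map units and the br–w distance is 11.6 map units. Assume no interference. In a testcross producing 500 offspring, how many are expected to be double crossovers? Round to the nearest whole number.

9

Map distances give recombination frequencies of 0.152 and 0.116 for the two intervals.
With no interference, expected double-crossover frequency = 0.152 × 0.116 = 0.01763.
Expected number = 0.01763 × 500 = 8.82 ≈ 9.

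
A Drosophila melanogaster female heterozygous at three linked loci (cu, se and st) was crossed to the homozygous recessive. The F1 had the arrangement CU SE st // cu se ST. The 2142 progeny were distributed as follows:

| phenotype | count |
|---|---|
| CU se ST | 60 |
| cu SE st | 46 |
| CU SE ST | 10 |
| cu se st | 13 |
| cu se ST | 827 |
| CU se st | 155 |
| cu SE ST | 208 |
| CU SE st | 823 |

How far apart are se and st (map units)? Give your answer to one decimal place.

The two rarest classes, CU SE ST and cu se st, are the double crossovers. Comparing them with the parentals, only the st allele has switched, so st is the middle locus and the order is cu – st – se.
Crossovers in the st–se interval produce the single-crossover classes CU se st and cu SE ST (155 + 208 = 363) plus the double crossovers (23).
RF(st–se) = (363 + 23) / 2142 = 386/2142 = 0.1802 → 18.0 map units.

18.0 map units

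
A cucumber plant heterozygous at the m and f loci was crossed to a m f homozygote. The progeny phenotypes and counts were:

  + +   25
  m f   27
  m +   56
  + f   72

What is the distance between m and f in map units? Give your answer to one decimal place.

28.9 map units

The two most frequent classes, + f (72) and m + (56), are the parental types, so the F1 was + f / m +.
The recombinant classes are + + and m f: 25 + 27 = 52.
Recombination frequency = 52/180 = 0.2889 ≈ 28.9%, i.e. 28.9 map units.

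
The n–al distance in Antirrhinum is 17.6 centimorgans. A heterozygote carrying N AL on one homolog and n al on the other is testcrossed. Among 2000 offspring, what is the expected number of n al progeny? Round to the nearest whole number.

824

A map distance of 17.6 centimorgans corresponds to a recombination frequency of 0.176.
The F1 is N AL / n al, so n al is a parental gamete class with expected frequency (1 − r)/2 = 0.824/2 = 0.4120.
Expected number = 0.4120 × 2000 = 824.00 ≈ 824.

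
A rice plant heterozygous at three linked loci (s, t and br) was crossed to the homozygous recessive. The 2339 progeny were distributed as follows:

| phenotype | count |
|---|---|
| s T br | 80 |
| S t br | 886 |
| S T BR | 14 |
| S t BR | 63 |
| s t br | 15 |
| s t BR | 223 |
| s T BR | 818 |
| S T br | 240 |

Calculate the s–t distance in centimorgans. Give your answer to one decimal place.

21.0 centimorgans

The two most frequent reciprocal classes, S t br and s T BR, are the parental types, so the F1 was S t br / s T BR.
The two rarest classes, s t br and S T BR, are the double crossovers. Comparing them with the parentals, only the s allele has switched, so s is the middle locus and the order is br – s – t.
Crossovers in the s–t interval produce the single-crossover classes S T br and s t BR (240 + 223 = 463) plus the double crossovers (29).
RF(s–t) = (463 + 29) / 2339 = 492/2339 = 0.2103 → 21.0 centimorgans.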